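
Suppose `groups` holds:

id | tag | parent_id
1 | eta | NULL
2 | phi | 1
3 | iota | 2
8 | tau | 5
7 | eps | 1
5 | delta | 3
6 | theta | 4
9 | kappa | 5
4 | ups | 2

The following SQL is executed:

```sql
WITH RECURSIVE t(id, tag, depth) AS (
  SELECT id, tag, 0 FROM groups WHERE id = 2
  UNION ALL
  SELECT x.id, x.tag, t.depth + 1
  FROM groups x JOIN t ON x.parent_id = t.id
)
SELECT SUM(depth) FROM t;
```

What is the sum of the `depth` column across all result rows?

Base: id=2 (phi) at depth 0.
Iteration 1: rows with parent_id in {2} -> iota (id 3, depth 1), ups (id 4, depth 1).
Iteration 2: rows with parent_id in {3,4} -> delta (id 5, depth 2), theta (id 6, depth 2).
Iteration 3: rows with parent_id in {5,6} -> tau (id 8, depth 3), kappa (id 9, depth 3).
Iteration 4: no rows with parent_id in {8,9}; recursion stops.
SUM(depth) = 0 + 1 + 1 + 2 + 2 + 3 + 3 = 12.

12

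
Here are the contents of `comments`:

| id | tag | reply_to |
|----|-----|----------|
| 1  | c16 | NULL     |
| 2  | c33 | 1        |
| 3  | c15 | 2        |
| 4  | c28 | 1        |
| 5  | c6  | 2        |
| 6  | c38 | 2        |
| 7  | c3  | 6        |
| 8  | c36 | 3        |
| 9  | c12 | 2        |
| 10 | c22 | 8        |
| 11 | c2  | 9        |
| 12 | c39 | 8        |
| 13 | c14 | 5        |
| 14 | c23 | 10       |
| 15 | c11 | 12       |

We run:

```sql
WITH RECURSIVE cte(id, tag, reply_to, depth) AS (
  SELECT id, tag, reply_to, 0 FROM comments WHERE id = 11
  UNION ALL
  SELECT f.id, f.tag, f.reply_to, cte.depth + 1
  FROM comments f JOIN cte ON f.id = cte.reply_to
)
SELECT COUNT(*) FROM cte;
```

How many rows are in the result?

Base: id=11 (c2), reply_to=9, depth 0.
Iteration 1: join on id=9 -> c12 (id 9, reply_to=2, depth 1).
Iteration 2: join on id=2 -> c33 (id 2, reply_to=1, depth 2).
Iteration 3: join on id=1 -> c16 (id 1, reply_to=NULL, depth 3).
Iteration 4: reply_to is NULL; no match; recursion stops.
Total rows emitted: 4.

4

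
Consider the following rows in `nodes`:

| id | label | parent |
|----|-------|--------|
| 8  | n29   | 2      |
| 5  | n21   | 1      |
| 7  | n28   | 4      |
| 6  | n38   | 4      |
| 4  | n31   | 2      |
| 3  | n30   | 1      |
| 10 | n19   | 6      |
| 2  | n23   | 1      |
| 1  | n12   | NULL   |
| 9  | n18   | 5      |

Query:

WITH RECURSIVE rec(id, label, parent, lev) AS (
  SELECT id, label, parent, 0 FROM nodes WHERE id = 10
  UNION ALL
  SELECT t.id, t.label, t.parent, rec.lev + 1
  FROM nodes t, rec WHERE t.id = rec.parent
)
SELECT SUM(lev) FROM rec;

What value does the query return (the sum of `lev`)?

Base: id=10 (n19), parent=6, lev 0.
Iteration 1: join on id=6 -> n38 (id 6, parent=4, lev 1).
Iteration 2: join on id=4 -> n31 (id 4, parent=2, lev 2).
Iteration 3: join on id=2 -> n23 (id 2, parent=1, lev 3).
Iteration 4: join on id=1 -> n12 (id 1, parent=NULL, lev 4).
Iteration 5: parent is NULL; no match; recursion stops.
SUM(lev) = 0 + 1 + 2 + 3 + 4 = 10.

10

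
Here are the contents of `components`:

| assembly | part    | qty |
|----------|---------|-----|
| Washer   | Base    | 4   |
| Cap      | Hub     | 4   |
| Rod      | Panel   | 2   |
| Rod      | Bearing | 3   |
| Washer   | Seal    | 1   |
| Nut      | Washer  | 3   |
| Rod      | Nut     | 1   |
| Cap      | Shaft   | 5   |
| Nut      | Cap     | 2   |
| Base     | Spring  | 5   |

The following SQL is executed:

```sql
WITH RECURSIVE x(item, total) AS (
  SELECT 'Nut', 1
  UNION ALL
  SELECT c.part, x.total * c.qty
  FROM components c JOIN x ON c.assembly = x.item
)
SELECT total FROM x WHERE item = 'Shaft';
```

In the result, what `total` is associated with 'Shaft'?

10

Base: (Nut, total=1).
Iteration 1: components of {Nut} -> Cap = 1*2 = 2, Washer = 1*3 = 3.
Iteration 2: components of {Cap,Washer} -> Base = 3*4 = 12, Hub = 2*4 = 8, Seal = 3*1 = 3, Shaft = 2*5 = 10.
Iteration 3: components of {Base,Hub,Seal,Shaft} -> Spring = 12*5 = 60.
Iteration 4: no further components; recursion stops.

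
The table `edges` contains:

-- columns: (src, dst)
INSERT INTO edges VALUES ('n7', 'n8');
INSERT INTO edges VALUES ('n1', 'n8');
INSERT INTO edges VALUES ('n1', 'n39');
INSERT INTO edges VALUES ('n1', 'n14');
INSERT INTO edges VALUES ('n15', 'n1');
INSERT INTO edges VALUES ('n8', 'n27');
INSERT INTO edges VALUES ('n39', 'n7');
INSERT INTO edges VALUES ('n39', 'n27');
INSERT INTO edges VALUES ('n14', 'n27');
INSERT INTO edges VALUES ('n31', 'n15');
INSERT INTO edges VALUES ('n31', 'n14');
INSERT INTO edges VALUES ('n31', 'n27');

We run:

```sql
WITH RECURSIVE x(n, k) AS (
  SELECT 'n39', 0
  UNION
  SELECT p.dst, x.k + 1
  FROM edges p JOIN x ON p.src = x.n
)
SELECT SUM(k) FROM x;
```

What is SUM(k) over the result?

7

Base: (n39, k=0).
Iteration 1: edges from {n39} -> (n27, k=1), (n7, k=1).
Iteration 2: edges from {n27,n7} -> (n8, k=2).
Iteration 3: edges from {n8} -> (n27, k=3).
Iteration 4: no outgoing edges from {n27}; recursion stops.
SUM(k) = 0 + 1 + 1 + 2 + 3 = 7.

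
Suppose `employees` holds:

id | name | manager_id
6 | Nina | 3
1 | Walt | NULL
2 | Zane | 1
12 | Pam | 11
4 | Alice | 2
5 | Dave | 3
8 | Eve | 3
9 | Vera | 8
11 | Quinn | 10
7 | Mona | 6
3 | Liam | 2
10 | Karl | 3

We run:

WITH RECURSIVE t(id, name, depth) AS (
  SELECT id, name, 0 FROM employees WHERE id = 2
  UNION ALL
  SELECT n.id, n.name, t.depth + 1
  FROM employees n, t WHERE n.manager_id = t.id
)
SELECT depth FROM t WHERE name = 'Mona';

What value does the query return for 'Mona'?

3

Base: id=2 (Zane) at depth 0.
Iteration 1: rows with manager_id in {2} -> Liam (id 3, depth 1), Alice (id 4, depth 1).
Iteration 2: rows with manager_id in {3,4} -> Dave (id 5, depth 2), Nina (id 6, depth 2), Eve (id 8, depth 2), Karl (id 10, depth 2).
Iteration 3: rows with manager_id in {5,6,8,10} -> Mona (id 7, depth 3), Vera (id 9, depth 3), Quinn (id 11, depth 3).
Iteration 4: rows with manager_id in {7,9,11} -> Pam (id 12, depth 4).
Iteration 5: no rows with manager_id in {12}; recursion stops.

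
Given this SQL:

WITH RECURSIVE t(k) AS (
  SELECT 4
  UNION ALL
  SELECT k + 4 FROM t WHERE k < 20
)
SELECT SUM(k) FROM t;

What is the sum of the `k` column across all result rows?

Base: k=4.
Iteration 1: 4 < 20 holds -> k = 4 + 4 = 8.
Iteration 2: 8 < 20 holds -> k = 8 + 4 = 12.
Iteration 3: 12 < 20 holds -> k = 12 + 4 = 16.
Iteration 4: 16 < 20 holds -> k = 16 + 4 = 20.
Iteration 5: 20 < 20 fails; recursion stops.
SUM(k) = 4 + 8 + 12 + 16 + 20 = 60.

60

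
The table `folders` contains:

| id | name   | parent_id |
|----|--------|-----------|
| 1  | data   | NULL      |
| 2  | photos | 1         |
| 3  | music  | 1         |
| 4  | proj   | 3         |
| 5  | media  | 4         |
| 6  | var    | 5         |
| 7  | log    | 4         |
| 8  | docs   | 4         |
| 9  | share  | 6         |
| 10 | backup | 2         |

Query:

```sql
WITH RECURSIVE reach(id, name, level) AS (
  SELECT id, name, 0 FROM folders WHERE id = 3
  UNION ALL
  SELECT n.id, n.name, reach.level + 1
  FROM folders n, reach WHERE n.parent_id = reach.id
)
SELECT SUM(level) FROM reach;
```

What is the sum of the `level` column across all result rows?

14

Base: id=3 (music) at level 0.
Iteration 1: rows with parent_id in {3} -> proj (id 4, level 1).
Iteration 2: rows with parent_id in {4} -> media (id 5, level 2), log (id 7, level 2), docs (id 8, level 2).
Iteration 3: rows with parent_id in {5,7,8} -> var (id 6, level 3).
Iteration 4: rows with parent_id in {6} -> share (id 9, level 4).
Iteration 5: no rows with parent_id in {9}; recursion stops.
SUM(level) = 0 + 1 + 2 + 2 + 2 + 3 + 4 = 14.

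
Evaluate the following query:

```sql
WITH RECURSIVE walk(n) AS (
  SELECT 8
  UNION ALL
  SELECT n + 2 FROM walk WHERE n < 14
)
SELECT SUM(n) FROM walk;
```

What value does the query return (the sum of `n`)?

44

Base: n=8.
Iteration 1: 8 < 14 holds -> n = 8 + 2 = 10.
Iteration 2: 10 < 14 holds -> n = 10 + 2 = 12.
Iteration 3: 12 < 14 holds -> n = 12 + 2 = 14.
Iteration 4: 14 < 14 fails; recursion stops.
SUM(n) = 8 + 10 + 12 + 14 = 44.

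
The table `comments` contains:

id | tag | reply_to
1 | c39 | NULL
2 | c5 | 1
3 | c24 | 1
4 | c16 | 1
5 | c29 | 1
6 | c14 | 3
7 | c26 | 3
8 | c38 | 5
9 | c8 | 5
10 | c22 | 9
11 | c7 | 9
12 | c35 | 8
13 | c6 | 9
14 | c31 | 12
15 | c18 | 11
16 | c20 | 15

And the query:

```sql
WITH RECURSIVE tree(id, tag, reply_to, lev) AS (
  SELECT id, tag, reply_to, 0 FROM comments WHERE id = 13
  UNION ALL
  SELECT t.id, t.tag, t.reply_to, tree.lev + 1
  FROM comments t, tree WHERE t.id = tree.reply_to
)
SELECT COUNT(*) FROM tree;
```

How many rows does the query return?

4

Base: id=13 (c6), reply_to=9, lev 0.
Iteration 1: join on id=9 -> c8 (id 9, reply_to=5, lev 1).
Iteration 2: join on id=5 -> c29 (id 5, reply_to=1, lev 2).
Iteration 3: join on id=1 -> c39 (id 1, reply_to=NULL, lev 3).
Iteration 4: reply_to is NULL; no match; recursion stops.
Total rows emitted: 4.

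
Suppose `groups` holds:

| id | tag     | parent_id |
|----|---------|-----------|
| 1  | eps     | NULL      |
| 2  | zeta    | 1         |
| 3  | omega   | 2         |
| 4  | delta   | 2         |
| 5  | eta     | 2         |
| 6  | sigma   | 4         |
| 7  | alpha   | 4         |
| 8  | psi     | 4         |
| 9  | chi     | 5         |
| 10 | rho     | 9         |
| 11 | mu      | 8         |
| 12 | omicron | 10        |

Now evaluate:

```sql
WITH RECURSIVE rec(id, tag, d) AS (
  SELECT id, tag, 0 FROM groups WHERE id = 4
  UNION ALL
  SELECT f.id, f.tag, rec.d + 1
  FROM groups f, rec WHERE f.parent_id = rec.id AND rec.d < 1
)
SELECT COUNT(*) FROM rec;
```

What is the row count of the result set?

Base: id=4 (delta) at d 0.
Iteration 1: rows with parent_id in {4} -> sigma (id 6, d 1), alpha (id 7, d 1), psi (id 8, d 1).
Iteration 2: d < 1 fails for all current rows; recursion stops.
Total rows emitted: 4.

4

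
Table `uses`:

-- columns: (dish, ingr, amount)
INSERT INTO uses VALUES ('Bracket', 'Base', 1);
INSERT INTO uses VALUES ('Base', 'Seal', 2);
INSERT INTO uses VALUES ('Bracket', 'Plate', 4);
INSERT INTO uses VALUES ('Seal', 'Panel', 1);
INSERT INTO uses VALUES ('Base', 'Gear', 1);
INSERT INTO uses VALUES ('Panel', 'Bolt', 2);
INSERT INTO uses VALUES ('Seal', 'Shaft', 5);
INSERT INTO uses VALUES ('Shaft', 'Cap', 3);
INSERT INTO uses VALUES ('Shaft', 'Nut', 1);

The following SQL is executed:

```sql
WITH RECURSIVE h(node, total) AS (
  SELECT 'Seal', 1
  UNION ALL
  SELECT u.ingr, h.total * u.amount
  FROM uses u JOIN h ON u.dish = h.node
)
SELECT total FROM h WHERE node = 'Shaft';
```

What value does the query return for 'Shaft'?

Base: (Seal, total=1).
Iteration 1: components of {Seal} -> Panel = 1*1 = 1, Shaft = 1*5 = 5.
Iteration 2: components of {Panel,Shaft} -> Bolt = 1*2 = 2, Cap = 5*3 = 15, Nut = 5*1 = 5.
Iteration 3: no further components; recursion stops.

5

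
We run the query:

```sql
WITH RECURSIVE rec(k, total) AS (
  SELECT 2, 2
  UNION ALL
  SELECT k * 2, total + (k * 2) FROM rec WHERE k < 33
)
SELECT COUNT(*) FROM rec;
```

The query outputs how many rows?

Base: k=2, total=2.
Iteration 1: 2 < 33 holds -> k = 2 * 2 = 4, total = 2 + 4 = 6.
Iteration 2: 4 < 33 holds -> k = 4 * 2 = 8, total = 6 + 8 = 14.
Iteration 3: 8 < 33 holds -> k = 8 * 2 = 16, total = 14 + 16 = 30.
Iteration 4: 16 < 33 holds -> k = 16 * 2 = 32, total = 30 + 32 = 62.
Iteration 5: 32 < 33 holds -> k = 32 * 2 = 64, total = 62 + 64 = 126.
Iteration 6: 64 < 33 fails; recursion stops.
Total rows emitted: 6.

6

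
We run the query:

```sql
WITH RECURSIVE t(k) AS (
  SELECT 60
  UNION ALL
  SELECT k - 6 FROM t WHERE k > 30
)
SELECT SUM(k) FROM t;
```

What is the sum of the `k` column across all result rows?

Base: k=60.
Iteration 1: 60 > 30 holds -> k = 60 - 6 = 54.
Iteration 2: 54 > 30 holds -> k = 54 - 6 = 48.
Iteration 3: 48 > 30 holds -> k = 48 - 6 = 42.
Iteration 4: 42 > 30 holds -> k = 42 - 6 = 36.
Iteration 5: 36 > 30 holds -> k = 36 - 6 = 30.
Iteration 6: 30 > 30 fails; recursion stops.
SUM(k) = 60 + 54 + 48 + 42 + 36 + 30 = 270.

270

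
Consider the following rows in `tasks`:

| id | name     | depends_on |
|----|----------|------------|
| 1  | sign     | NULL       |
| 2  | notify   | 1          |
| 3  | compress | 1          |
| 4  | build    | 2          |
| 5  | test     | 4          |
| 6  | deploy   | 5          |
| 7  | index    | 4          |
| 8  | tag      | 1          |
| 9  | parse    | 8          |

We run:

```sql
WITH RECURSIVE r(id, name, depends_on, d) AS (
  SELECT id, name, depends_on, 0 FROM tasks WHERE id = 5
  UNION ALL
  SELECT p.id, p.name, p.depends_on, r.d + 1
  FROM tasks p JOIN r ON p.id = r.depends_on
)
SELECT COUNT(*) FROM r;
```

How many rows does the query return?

Base: id=5 (test), depends_on=4, d 0.
Iteration 1: join on id=4 -> build (id 4, depends_on=2, d 1).
Iteration 2: join on id=2 -> notify (id 2, depends_on=1, d 2).
Iteration 3: join on id=1 -> sign (id 1, depends_on=NULL, d 3).
Iteration 4: depends_on is NULL; no match; recursion stops.
Total rows emitted: 4.

4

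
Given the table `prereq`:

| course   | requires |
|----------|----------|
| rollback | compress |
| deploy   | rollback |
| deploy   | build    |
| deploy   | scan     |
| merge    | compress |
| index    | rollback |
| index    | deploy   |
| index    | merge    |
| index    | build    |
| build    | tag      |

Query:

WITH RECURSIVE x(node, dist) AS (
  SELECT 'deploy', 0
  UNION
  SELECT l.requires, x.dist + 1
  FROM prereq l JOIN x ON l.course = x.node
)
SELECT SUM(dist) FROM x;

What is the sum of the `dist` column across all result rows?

Base: (deploy, dist=0).
Iteration 1: edges from {deploy} -> (build, dist=1), (rollback, dist=1), (scan, dist=1).
Iteration 2: edges from {build,rollback,scan} -> (compress, dist=2), (tag, dist=2).
Iteration 3: no outgoing edges from {compress,tag}; recursion stops.
SUM(dist) = 0 + 1 + 1 + 1 + 2 + 2 = 7.

7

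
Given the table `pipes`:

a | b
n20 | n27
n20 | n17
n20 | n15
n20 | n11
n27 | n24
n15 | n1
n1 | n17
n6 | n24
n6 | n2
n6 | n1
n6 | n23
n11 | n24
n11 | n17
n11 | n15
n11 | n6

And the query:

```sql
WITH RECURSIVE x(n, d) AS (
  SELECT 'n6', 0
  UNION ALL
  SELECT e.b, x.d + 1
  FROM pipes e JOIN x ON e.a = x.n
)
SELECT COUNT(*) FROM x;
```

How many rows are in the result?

Base: (n6, d=0).
Iteration 1: edges from {n6} -> (n1, d=1), (n2, d=1), (n23, d=1), (n24, d=1).
Iteration 2: edges from {n1,n2,n23,n24} -> (n17, d=2).
Iteration 3: no outgoing edges from {n17}; recursion stops.
Total rows emitted: 6.

6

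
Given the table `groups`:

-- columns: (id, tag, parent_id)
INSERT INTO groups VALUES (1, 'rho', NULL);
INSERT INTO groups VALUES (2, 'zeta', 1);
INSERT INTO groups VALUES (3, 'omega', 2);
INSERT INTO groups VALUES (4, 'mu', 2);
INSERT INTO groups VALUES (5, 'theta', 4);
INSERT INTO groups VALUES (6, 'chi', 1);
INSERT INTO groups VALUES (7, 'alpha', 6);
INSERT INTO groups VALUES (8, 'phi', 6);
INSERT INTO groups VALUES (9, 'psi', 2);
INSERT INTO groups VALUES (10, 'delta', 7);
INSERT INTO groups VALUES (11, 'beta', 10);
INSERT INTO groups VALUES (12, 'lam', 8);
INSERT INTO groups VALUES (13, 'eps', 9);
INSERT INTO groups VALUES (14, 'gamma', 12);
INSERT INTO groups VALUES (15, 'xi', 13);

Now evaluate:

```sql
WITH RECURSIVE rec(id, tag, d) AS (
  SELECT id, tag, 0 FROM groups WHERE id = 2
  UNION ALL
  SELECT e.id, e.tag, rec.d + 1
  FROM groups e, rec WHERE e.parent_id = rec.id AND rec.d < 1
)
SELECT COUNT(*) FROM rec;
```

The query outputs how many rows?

4

Base: id=2 (zeta) at d 0.
Iteration 1: rows with parent_id in {2} -> omega (id 3, d 1), mu (id 4, d 1), psi (id 9, d 1).
Iteration 2: d < 1 fails for all current rows; recursion stops.
Total rows emitted: 4.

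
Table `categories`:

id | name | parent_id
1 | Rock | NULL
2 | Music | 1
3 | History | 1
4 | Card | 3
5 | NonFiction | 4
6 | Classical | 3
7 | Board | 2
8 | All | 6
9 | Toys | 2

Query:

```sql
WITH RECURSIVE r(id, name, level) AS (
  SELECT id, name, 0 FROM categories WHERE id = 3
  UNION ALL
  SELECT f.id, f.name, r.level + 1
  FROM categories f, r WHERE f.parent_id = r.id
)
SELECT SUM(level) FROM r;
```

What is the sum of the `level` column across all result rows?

Base: id=3 (History) at level 0.
Iteration 1: rows with parent_id in {3} -> Card (id 4, level 1), Classical (id 6, level 1).
Iteration 2: rows with parent_id in {4,6} -> NonFiction (id 5, level 2), All (id 8, level 2).
Iteration 3: no rows with parent_id in {5,8}; recursion stops.
SUM(level) = 0 + 1 + 1 + 2 + 2 = 6.

6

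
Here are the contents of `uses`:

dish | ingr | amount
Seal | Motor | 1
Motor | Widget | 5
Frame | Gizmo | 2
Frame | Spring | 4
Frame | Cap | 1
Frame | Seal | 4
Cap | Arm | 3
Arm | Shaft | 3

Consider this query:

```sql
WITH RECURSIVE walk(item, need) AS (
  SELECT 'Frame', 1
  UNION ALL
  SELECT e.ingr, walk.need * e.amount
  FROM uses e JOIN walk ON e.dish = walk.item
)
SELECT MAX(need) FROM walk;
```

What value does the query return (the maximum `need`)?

Base: (Frame, need=1).
Iteration 1: components of {Frame} -> Cap = 1*1 = 1, Gizmo = 1*2 = 2, Seal = 1*4 = 4, Spring = 1*4 = 4.
Iteration 2: components of {Cap,Gizmo,Seal,Spring} -> Arm = 1*3 = 3, Motor = 4*1 = 4.
Iteration 3: components of {Arm,Motor} -> Shaft = 3*3 = 9, Widget = 4*5 = 20.
Iteration 4: no further components; recursion stops.
need values: 1, 4, 1, 4, 2, 3, 4, 9, 20; the maximum is 20.

20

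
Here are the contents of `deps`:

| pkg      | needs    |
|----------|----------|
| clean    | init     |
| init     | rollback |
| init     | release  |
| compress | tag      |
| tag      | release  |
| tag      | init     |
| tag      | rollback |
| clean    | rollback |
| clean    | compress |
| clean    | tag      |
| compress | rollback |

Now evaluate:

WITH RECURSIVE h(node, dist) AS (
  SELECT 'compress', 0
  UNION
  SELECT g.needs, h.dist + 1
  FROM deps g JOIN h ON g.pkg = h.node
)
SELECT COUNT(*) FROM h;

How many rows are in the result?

Base: (compress, dist=0).
Iteration 1: edges from {compress} -> (rollback, dist=1), (tag, dist=1).
Iteration 2: edges from {rollback,tag} -> (init, dist=2), (release, dist=2), (rollback, dist=2).
Iteration 3: edges from {init,release,rollback} -> (release, dist=3), (rollback, dist=3).
Iteration 4: no outgoing edges from {release,rollback}; recursion stops.
Total rows emitted: 8.

8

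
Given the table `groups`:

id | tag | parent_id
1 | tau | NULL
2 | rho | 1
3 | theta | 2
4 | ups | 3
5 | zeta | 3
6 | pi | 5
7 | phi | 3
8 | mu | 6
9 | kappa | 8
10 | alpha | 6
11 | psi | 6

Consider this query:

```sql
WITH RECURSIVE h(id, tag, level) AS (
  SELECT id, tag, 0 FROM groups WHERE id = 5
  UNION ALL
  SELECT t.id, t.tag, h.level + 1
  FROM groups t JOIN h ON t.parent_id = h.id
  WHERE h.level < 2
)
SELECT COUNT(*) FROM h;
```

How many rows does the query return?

Base: id=5 (zeta) at level 0.
Iteration 1: rows with parent_id in {5} -> pi (id 6, level 1).
Iteration 2: rows with parent_id in {6} -> mu (id 8, level 2), alpha (id 10, level 2), psi (id 11, level 2).
Iteration 3: level < 2 fails for all current rows; recursion stops.
Total rows emitted: 5.

5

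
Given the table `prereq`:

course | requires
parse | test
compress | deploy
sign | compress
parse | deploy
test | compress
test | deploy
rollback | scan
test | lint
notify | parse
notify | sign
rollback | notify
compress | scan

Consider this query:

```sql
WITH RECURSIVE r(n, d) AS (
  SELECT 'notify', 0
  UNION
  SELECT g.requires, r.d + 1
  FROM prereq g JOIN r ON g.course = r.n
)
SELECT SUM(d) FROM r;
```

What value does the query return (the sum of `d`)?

28

Base: (notify, d=0).
Iteration 1: edges from {notify} -> (parse, d=1), (sign, d=1).
Iteration 2: edges from {parse,sign} -> (compress, d=2), (deploy, d=2), (test, d=2).
Iteration 3: edges from {compress,deploy,test} -> (compress, d=3), (deploy, d=3), (lint, d=3), (scan, d=3). [UNION drops 1 duplicate row(s)]
Iteration 4: edges from {compress,deploy,lint,scan} -> (deploy, d=4), (scan, d=4).
Iteration 5: no outgoing edges from {deploy,scan}; recursion stops.
SUM(d) = 0 + 1 + 1 + 2 + 2 + 2 + 3 + 3 + 3 + 3 + 4 + 4 = 28.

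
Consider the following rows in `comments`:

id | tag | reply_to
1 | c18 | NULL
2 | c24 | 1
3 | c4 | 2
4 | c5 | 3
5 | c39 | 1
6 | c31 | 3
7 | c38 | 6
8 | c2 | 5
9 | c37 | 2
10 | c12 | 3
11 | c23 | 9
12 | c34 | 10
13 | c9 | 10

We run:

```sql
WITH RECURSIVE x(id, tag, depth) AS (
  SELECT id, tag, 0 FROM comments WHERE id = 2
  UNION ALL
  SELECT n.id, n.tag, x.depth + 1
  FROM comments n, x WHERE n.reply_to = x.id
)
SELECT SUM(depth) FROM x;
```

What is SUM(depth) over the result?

Base: id=2 (c24) at depth 0.
Iteration 1: rows with reply_to in {2} -> c4 (id 3, depth 1), c37 (id 9, depth 1).
Iteration 2: rows with reply_to in {3,9} -> c5 (id 4, depth 2), c31 (id 6, depth 2), c12 (id 10, depth 2), c23 (id 11, depth 2).
Iteration 3: rows with reply_to in {4,6,10,11} -> c38 (id 7, depth 3), c34 (id 12, depth 3), c9 (id 13, depth 3).
Iteration 4: no rows with reply_to in {7,12,13}; recursion stops.
SUM(depth) = 0 + 1 + 1 + 2 + 2 + 2 + 2 + 3 + 3 + 3 = 19.

19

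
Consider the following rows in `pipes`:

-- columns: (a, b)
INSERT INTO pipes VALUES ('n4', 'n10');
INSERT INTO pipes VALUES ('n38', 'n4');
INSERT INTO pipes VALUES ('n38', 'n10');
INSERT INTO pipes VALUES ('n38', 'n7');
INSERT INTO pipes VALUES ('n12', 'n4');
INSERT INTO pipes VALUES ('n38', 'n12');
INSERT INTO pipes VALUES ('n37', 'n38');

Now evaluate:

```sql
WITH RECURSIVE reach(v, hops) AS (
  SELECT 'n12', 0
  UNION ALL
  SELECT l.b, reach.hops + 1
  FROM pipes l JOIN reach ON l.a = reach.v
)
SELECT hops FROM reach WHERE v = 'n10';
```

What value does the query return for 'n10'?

Base: (n12, hops=0).
Iteration 1: edges from {n12} -> (n4, hops=1).
Iteration 2: edges from {n4} -> (n10, hops=2).
Iteration 3: no outgoing edges from {n10}; recursion stops.

2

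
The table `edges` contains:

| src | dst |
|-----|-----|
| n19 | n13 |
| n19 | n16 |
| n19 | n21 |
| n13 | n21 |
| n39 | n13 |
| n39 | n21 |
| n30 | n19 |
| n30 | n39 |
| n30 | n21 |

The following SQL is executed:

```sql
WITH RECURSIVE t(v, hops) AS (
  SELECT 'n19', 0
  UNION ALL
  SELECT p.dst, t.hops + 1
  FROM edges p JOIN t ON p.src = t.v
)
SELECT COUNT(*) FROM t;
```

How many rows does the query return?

Base: (n19, hops=0).
Iteration 1: edges from {n19} -> (n13, hops=1), (n16, hops=1), (n21, hops=1).
Iteration 2: edges from {n13,n16,n21} -> (n21, hops=2).
Iteration 3: no outgoing edges from {n21}; recursion stops.
Total rows emitted: 5.

5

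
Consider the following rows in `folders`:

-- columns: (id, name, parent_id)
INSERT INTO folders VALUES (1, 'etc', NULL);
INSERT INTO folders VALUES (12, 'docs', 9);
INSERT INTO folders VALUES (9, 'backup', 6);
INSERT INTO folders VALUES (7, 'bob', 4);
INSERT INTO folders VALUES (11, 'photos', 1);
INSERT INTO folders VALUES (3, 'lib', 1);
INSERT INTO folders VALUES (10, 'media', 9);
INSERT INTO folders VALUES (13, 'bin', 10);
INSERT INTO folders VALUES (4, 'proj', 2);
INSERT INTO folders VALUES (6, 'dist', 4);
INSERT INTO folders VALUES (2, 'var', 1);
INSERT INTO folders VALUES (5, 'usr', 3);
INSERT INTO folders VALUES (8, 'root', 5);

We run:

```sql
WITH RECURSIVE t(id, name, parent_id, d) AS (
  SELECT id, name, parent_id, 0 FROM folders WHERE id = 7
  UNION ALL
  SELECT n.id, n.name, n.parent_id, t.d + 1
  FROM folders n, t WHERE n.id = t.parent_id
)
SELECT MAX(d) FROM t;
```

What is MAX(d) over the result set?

Base: id=7 (bob), parent_id=4, d 0.
Iteration 1: join on id=4 -> proj (id 4, parent_id=2, d 1).
Iteration 2: join on id=2 -> var (id 2, parent_id=1, d 2).
Iteration 3: join on id=1 -> etc (id 1, parent_id=NULL, d 3).
Iteration 4: parent_id is NULL; no match; recursion stops.
d values: 0, 1, 2, 3; the maximum is 3.

3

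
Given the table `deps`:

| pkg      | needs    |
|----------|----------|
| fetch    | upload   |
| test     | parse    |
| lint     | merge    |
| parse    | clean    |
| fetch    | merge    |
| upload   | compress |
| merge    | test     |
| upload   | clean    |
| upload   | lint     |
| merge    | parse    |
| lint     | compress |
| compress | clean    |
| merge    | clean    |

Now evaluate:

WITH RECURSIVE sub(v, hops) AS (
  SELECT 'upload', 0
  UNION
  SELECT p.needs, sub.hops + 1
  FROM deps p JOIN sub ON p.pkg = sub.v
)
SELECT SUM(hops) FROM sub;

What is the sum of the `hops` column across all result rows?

31

Base: (upload, hops=0).
Iteration 1: edges from {upload} -> (clean, hops=1), (compress, hops=1), (lint, hops=1).
Iteration 2: edges from {clean,compress,lint} -> (clean, hops=2), (compress, hops=2), (merge, hops=2).
Iteration 3: edges from {clean,compress,merge} -> (clean, hops=3), (parse, hops=3), (test, hops=3). [UNION drops 1 duplicate row(s)]
Iteration 4: edges from {clean,parse,test} -> (clean, hops=4), (parse, hops=4).
Iteration 5: edges from {clean,parse} -> (clean, hops=5).
Iteration 6: no outgoing edges from {clean}; recursion stops.
SUM(hops) = 0 + 1 + 1 + 1 + 2 + 2 + 2 + 3 + 3 + 3 + 4 + 4 + 5 = 31.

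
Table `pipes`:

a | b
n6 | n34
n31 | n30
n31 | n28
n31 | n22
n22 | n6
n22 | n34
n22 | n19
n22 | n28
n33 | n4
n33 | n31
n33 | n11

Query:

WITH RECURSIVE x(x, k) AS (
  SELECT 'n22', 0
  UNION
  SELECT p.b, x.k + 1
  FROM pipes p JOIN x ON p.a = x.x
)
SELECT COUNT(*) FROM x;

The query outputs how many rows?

Base: (n22, k=0).
Iteration 1: edges from {n22} -> (n19, k=1), (n28, k=1), (n34, k=1), (n6, k=1).
Iteration 2: edges from {n19,n28,n34,n6} -> (n34, k=2).
Iteration 3: no outgoing edges from {n34}; recursion stops.
Total rows emitted: 6.

6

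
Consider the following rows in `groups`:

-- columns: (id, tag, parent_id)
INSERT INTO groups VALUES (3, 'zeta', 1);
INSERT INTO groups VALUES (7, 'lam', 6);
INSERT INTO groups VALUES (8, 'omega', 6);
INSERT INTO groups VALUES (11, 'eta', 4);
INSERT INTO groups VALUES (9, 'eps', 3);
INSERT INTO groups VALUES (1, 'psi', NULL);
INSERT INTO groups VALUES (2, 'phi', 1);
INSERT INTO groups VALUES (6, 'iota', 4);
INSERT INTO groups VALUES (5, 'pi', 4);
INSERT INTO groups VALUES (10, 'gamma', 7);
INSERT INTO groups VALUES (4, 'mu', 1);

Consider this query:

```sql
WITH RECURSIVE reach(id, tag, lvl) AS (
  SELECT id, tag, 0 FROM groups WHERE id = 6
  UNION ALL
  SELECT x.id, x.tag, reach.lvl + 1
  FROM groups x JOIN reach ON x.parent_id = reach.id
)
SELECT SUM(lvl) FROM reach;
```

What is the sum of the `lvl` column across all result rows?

4

Base: id=6 (iota) at lvl 0.
Iteration 1: rows with parent_id in {6} -> lam (id 7, lvl 1), omega (id 8, lvl 1).
Iteration 2: rows with parent_id in {7,8} -> gamma (id 10, lvl 2).
Iteration 3: no rows with parent_id in {10}; recursion stops.
SUM(lvl) = 0 + 1 + 1 + 2 = 4.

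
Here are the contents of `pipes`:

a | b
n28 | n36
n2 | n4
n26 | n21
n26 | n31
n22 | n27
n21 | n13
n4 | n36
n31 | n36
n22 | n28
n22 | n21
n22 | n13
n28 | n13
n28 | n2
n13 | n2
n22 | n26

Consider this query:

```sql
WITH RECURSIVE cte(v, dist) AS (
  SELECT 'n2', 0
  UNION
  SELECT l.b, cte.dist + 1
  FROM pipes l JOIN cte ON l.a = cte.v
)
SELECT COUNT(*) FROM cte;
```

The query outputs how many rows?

Base: (n2, dist=0).
Iteration 1: edges from {n2} -> (n4, dist=1).
Iteration 2: edges from {n4} -> (n36, dist=2).
Iteration 3: no outgoing edges from {n36}; recursion stops.
Total rows emitted: 3.

3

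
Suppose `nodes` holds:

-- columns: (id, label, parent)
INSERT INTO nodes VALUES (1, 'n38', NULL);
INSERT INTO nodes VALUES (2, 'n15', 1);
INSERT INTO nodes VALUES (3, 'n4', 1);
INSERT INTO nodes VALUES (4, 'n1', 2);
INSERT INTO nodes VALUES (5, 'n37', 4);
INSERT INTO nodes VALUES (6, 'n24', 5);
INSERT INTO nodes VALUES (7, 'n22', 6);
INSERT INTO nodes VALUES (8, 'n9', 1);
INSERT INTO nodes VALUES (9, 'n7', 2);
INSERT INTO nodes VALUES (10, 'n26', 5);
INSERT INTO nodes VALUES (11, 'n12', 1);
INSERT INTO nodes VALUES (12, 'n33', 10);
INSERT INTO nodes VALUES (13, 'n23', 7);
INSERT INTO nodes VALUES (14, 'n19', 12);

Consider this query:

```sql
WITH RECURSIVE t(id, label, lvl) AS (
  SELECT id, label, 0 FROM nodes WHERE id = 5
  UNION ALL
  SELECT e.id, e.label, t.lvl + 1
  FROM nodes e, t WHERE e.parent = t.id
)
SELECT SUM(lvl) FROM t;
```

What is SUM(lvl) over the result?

Base: id=5 (n37) at lvl 0.
Iteration 1: rows with parent in {5} -> n24 (id 6, lvl 1), n26 (id 10, lvl 1).
Iteration 2: rows with parent in {6,10} -> n22 (id 7, lvl 2), n33 (id 12, lvl 2).
Iteration 3: rows with parent in {7,12} -> n23 (id 13, lvl 3), n19 (id 14, lvl 3).
Iteration 4: no rows with parent in {13,14}; recursion stops.
SUM(lvl) = 0 + 1 + 1 + 2 + 2 + 3 + 3 = 12.

12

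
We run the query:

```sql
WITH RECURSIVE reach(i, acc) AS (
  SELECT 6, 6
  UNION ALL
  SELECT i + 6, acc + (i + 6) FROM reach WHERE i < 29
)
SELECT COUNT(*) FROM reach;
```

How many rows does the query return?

5

Base: i=6, acc=6.
Iteration 1: 6 < 29 holds -> i = 6 + 6 = 12, acc = 6 + 12 = 18.
Iteration 2: 12 < 29 holds -> i = 12 + 6 = 18, acc = 18 + 18 = 36.
Iteration 3: 18 < 29 holds -> i = 18 + 6 = 24, acc = 36 + 24 = 60.
Iteration 4: 24 < 29 holds -> i = 24 + 6 = 30, acc = 60 + 30 = 90.
Iteration 5: 30 < 29 fails; recursion stops.
Total rows emitted: 5.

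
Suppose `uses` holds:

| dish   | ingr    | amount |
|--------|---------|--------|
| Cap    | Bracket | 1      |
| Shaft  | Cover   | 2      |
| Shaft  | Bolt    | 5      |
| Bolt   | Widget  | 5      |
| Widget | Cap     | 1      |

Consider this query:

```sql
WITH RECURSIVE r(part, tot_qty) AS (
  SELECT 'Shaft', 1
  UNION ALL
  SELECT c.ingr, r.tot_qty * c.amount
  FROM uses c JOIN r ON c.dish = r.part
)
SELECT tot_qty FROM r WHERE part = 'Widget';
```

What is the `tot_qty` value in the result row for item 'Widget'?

Base: (Shaft, tot_qty=1).
Iteration 1: components of {Shaft} -> Bolt = 1*5 = 5, Cover = 1*2 = 2.
Iteration 2: components of {Bolt,Cover} -> Widget = 5*5 = 25.
Iteration 3: components of {Widget} -> Cap = 25*1 = 25.
Iteration 4: components of {Cap} -> Bracket = 25*1 = 25.
Iteration 5: no further components; recursion stops.

25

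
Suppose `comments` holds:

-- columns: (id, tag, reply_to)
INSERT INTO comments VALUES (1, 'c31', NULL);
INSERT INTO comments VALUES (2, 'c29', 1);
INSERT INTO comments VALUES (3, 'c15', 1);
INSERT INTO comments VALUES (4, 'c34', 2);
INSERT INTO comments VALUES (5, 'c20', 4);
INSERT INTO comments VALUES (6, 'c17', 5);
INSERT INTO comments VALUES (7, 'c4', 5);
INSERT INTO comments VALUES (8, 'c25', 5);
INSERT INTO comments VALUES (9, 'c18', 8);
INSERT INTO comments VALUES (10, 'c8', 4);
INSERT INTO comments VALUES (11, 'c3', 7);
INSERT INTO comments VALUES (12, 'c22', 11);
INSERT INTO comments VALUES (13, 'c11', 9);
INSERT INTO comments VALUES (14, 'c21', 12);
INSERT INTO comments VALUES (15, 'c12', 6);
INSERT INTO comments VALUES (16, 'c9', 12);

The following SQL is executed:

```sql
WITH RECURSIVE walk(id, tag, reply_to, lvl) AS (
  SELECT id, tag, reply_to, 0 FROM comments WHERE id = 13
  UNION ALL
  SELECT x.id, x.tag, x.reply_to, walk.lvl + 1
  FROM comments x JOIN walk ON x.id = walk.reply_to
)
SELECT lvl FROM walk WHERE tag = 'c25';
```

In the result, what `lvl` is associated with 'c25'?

Base: id=13 (c11), reply_to=9, lvl 0.
Iteration 1: join on id=9 -> c18 (id 9, reply_to=8, lvl 1).
Iteration 2: join on id=8 -> c25 (id 8, reply_to=5, lvl 2).
Iteration 3: join on id=5 -> c20 (id 5, reply_to=4, lvl 3).
Iteration 4: join on id=4 -> c34 (id 4, reply_to=2, lvl 4).
Iteration 5: join on id=2 -> c29 (id 2, reply_to=1, lvl 5).
Iteration 6: join on id=1 -> c31 (id 1, reply_to=NULL, lvl 6).
Iteration 7: reply_to is NULL; no match; recursion stops.

2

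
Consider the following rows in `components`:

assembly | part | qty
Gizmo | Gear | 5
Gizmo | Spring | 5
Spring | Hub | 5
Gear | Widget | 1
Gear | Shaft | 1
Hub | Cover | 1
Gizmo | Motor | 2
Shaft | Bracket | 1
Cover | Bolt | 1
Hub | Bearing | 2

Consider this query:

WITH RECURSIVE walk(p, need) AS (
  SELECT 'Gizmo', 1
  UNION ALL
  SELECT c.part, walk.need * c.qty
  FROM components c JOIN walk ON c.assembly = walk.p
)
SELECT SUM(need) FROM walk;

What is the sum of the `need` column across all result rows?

153

Base: (Gizmo, need=1).
Iteration 1: components of {Gizmo} -> Gear = 1*5 = 5, Motor = 1*2 = 2, Spring = 1*5 = 5.
Iteration 2: components of {Gear,Motor,Spring} -> Hub = 5*5 = 25, Shaft = 5*1 = 5, Widget = 5*1 = 5.
Iteration 3: components of {Hub,Shaft,Widget} -> Bearing = 25*2 = 50, Bracket = 5*1 = 5, Cover = 25*1 = 25.
Iteration 4: components of {Bearing,Bracket,Cover} -> Bolt = 25*1 = 25.
Iteration 5: no further components; recursion stops.
SUM(need) = 1 + 5 + 5 + 2 + 5 + 5 + 25 + 5 + 25 + 50 + 25 = 153.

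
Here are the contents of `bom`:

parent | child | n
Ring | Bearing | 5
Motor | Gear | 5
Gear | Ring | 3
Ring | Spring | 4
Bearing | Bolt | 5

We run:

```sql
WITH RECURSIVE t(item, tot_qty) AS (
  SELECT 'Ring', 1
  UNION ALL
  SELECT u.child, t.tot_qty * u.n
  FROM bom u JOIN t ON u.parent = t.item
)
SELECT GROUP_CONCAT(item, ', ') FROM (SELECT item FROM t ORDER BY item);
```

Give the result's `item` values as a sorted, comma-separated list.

Bearing, Bolt, Ring, Spring

Base: (Ring, tot_qty=1).
Iteration 1: components of {Ring} -> Bearing = 1*5 = 5, Spring = 1*4 = 4.
Iteration 2: components of {Bearing,Spring} -> Bolt = 5*5 = 25.
Iteration 3: no further components; recursion stops.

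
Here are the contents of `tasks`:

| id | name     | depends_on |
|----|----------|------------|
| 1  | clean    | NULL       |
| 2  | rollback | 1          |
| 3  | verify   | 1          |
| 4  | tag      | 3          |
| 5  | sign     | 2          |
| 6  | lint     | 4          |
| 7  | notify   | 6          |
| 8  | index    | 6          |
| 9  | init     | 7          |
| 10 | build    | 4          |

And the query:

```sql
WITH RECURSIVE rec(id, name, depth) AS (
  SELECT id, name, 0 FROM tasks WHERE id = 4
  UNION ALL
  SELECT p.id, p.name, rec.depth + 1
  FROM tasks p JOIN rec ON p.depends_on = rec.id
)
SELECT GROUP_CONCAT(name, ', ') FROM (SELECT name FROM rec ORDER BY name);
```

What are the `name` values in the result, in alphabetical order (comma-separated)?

build, index, init, lint, notify, tag

Base: id=4 (tag) at depth 0.
Iteration 1: rows with depends_on in {4} -> lint (id 6, depth 1), build (id 10, depth 1).
Iteration 2: rows with depends_on in {6,10} -> notify (id 7, depth 2), index (id 8, depth 2).
Iteration 3: rows with depends_on in {7,8} -> init (id 9, depth 3).
Iteration 4: no rows with depends_on in {9}; recursion stops.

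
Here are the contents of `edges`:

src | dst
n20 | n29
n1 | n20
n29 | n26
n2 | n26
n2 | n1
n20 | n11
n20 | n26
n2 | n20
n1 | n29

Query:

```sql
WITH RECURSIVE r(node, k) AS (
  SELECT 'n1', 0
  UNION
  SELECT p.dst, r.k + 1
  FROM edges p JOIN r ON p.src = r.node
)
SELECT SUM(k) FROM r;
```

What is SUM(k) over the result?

Base: (n1, k=0).
Iteration 1: edges from {n1} -> (n20, k=1), (n29, k=1).
Iteration 2: edges from {n20,n29} -> (n11, k=2), (n26, k=2), (n29, k=2). [UNION drops 1 duplicate row(s)]
Iteration 3: edges from {n11,n26,n29} -> (n26, k=3).
Iteration 4: no outgoing edges from {n26}; recursion stops.
SUM(k) = 0 + 1 + 1 + 2 + 2 + 2 + 3 = 11.

11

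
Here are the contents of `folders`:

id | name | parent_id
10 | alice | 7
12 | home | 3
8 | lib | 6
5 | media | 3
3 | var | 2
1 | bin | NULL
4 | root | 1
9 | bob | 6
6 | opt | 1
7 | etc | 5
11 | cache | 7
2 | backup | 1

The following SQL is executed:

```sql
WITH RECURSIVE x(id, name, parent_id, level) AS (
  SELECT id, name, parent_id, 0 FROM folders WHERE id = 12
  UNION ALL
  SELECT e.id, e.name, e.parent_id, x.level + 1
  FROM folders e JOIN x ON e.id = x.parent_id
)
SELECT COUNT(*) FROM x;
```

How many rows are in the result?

4

Base: id=12 (home), parent_id=3, level 0.
Iteration 1: join on id=3 -> var (id 3, parent_id=2, level 1).
Iteration 2: join on id=2 -> backup (id 2, parent_id=1, level 2).
Iteration 3: join on id=1 -> bin (id 1, parent_id=NULL, level 3).
Iteration 4: parent_id is NULL; no match; recursion stops.
Total rows emitted: 4.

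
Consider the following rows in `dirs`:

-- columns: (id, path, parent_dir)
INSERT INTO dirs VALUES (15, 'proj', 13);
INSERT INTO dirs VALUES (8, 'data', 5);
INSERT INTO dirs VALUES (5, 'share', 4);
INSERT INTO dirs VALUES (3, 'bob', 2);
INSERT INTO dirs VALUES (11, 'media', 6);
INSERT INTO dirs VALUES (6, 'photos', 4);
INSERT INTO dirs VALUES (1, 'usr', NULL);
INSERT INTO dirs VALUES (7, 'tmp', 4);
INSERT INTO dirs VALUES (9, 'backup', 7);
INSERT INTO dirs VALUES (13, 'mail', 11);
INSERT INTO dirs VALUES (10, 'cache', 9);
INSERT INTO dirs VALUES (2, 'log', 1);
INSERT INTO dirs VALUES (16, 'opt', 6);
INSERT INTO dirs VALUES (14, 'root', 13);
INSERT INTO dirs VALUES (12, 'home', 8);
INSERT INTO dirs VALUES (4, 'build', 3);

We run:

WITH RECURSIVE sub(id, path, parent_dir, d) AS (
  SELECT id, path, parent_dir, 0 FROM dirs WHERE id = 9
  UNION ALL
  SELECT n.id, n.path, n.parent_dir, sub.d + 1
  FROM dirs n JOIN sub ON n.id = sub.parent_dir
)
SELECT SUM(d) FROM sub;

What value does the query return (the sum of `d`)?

15

Base: id=9 (backup), parent_dir=7, d 0.
Iteration 1: join on id=7 -> tmp (id 7, parent_dir=4, d 1).
Iteration 2: join on id=4 -> build (id 4, parent_dir=3, d 2).
Iteration 3: join on id=3 -> bob (id 3, parent_dir=2, d 3).
Iteration 4: join on id=2 -> log (id 2, parent_dir=1, d 4).
Iteration 5: join on id=1 -> usr (id 1, parent_dir=NULL, d 5).
Iteration 6: parent_dir is NULL; no match; recursion stops.
SUM(d) = 0 + 1 + 2 + 3 + 4 + 5 = 15.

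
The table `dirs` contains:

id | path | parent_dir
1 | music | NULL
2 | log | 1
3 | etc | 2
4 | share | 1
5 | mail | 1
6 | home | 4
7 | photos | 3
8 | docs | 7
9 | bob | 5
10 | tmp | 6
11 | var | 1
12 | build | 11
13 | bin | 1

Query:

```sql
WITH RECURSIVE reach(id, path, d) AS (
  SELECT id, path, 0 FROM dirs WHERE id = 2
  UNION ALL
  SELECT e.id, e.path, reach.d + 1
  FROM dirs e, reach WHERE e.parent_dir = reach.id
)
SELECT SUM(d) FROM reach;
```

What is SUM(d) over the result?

6

Base: id=2 (log) at d 0.
Iteration 1: rows with parent_dir in {2} -> etc (id 3, d 1).
Iteration 2: rows with parent_dir in {3} -> photos (id 7, d 2).
Iteration 3: rows with parent_dir in {7} -> docs (id 8, d 3).
Iteration 4: no rows with parent_dir in {8}; recursion stops.
SUM(d) = 0 + 1 + 2 + 3 = 6.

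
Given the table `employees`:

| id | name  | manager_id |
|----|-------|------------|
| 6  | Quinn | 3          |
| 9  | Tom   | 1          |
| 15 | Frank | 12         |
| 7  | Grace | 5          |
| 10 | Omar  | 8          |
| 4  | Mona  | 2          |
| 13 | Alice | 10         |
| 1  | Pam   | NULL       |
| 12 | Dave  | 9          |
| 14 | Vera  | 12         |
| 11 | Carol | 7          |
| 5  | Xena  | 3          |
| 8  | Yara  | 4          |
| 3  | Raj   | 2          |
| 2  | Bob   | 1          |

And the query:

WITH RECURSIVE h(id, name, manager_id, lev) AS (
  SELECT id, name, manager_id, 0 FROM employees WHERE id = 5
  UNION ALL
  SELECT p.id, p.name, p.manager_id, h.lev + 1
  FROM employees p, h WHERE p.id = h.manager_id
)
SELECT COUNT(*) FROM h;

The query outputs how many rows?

Base: id=5 (Xena), manager_id=3, lev 0.
Iteration 1: join on id=3 -> Raj (id 3, manager_id=2, lev 1).
Iteration 2: join on id=2 -> Bob (id 2, manager_id=1, lev 2).
Iteration 3: join on id=1 -> Pam (id 1, manager_id=NULL, lev 3).
Iteration 4: manager_id is NULL; no match; recursion stops.
Total rows emitted: 4.

4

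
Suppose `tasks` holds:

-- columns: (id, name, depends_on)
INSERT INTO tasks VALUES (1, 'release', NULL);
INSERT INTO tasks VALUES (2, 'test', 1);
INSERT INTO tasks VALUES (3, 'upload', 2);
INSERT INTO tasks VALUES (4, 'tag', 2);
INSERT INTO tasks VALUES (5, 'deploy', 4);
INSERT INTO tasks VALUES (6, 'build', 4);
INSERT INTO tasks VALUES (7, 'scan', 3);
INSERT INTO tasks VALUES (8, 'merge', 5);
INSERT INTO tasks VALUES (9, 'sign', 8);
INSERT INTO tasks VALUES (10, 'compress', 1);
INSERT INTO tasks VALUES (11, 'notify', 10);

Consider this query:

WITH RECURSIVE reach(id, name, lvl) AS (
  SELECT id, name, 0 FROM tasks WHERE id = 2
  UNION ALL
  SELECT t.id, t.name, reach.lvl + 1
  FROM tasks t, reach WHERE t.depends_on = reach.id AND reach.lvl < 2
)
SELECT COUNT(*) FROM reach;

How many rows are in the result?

6

Base: id=2 (test) at lvl 0.
Iteration 1: rows with depends_on in {2} -> upload (id 3, lvl 1), tag (id 4, lvl 1).
Iteration 2: rows with depends_on in {3,4} -> deploy (id 5, lvl 2), build (id 6, lvl 2), scan (id 7, lvl 2).
Iteration 3: lvl < 2 fails for all current rows; recursion stops.
Total rows emitted: 6.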